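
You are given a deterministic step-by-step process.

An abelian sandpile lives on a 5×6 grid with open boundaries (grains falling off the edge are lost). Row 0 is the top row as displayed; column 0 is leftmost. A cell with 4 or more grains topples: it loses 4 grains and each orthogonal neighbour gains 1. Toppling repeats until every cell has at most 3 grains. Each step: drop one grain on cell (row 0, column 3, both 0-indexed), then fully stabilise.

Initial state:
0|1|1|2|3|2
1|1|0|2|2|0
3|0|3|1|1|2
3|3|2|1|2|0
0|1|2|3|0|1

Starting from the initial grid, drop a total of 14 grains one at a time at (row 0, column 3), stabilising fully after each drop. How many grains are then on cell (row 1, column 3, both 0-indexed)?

0

gen 0: 0|1|1|2|3|2
1|1|0|2|2|0
3|0|3|1|1|2
3|3|2|1|2|0
0|1|2|3|0|1
gen 1: 0|1|1|3|3|2
1|1|0|2|2|0
3|0|3|1|1|2
3|3|2|1|2|0
0|1|2|3|0|1
gen 2: 0|1|2|1|0|3
1|1|0|3|3|0
3|0|3|1|1|2
3|3|2|1|2|0
0|1|2|3|0|1
gen 3: 0|1|2|2|0|3
1|1|0|3|3|0
3|0|3|1|1|2
3|3|2|1|2|0
0|1|2|3|0|1
gen 4: 0|1|2|3|0|3
1|1|0|3|3|0
3|0|3|1|1|2
3|3|2|1|2|0
0|1|2|3|0|1
gen 5: 0|1|3|1|2|3
1|1|1|1|0|1
3|0|3|2|2|2
3|3|2|1|2|0
0|1|2|3|0|1
gen 6: 0|1|3|2|2|3
1|1|1|1|0|1
3|0|3|2|2|2
3|3|2|1|2|0
0|1|2|3|0|1
gen 7: 0|1|3|3|2|3
1|1|1|1|0|1
3|0|3|2|2|2
3|3|2|1|2|0
0|1|2|3|0|1
gen 8: 0|2|0|1|3|3
1|1|2|2|0|1
3|0|3|2|2|2
3|3|2|1|2|0
0|1|2|3|0|1
gen 9: 0|2|0|2|3|3
1|1|2|2|0|1
3|0|3|2|2|2
3|3|2|1|2|0
0|1|2|3|0|1
gen 10: 0|2|0|3|3|3
1|1|2|2|0|1
3|0|3|2|2|2
3|3|2|1|2|0
0|1|2|3|0|1
gen 11: 0|2|1|1|1|0
1|1|2|3|1|2
3|0|3|2|2|2
3|3|2|1|2|0
0|1|2|3|0|1
gen 12: 0|2|1|2|1|0
1|1|2|3|1|2
3|0|3|2|2|2
3|3|2|1|2|0
0|1|2|3|0|1
gen 13: 0|2|1|3|1|0
1|1|2|3|1|2
3|0|3|2|2|2
3|3|2|1|2|0
0|1|2|3|0|1
gen 14: 0|2|2|1|2|0
1|1|3|0|2|2
3|0|3|3|2|2
3|3|2|1|2|0
0|1|2|3|0|1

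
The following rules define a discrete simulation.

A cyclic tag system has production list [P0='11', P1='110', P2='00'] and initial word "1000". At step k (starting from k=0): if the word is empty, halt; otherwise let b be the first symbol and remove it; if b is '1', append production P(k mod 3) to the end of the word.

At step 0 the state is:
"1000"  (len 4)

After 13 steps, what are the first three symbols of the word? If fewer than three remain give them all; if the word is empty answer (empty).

k=0  "1000"  (len 4)
k=1  "00011"  (len 5)
k=2  "0011"  (len 4)
k=3  "011"  (len 3)
k=4  "11"  (len 2)
k=5  "1110"  (len 4)
k=6  "11000"  (len 5)
k=7  "100011"  (len 6)
k=8  "00011110"  (len 8)
k=9  "0011110"  (len 7)
k=10  "011110"  (len 6)
k=11  "11110"  (len 5)
k=12  "111000"  (len 6)
k=13  "1100011"  (len 7)

110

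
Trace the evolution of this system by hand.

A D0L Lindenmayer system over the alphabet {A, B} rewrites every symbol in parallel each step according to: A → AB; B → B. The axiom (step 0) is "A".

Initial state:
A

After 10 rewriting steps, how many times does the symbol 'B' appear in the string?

[0] A
[1] AB
[2] ABB
[3] ABBB
[4] ABBBB
[5] ABBBBB
[6] ABBBBBB
[7] ABBBBBBB
[8] ABBBBBBBB
[9] ABBBBBBBBB
[10] ABBBBBBBBBB

10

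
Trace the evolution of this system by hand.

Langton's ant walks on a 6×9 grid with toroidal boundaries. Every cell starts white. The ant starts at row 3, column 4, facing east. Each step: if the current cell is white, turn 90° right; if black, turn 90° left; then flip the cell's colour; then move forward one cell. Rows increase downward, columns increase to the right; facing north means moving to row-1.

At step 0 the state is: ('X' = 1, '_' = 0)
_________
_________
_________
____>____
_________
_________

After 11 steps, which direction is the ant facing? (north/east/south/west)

[0] _________
_________
_________
____>____
_________
_________
[1] _________
_________
_________
____X____
____v____
_________
[2] _________
_________
_________
____X____
___<X____
_________
[3] _________
_________
_________
___^X____
___XX____
_________
[4] _________
_________
_________
___X>____
___XX____
_________
[5] _________
_________
____^____
___X_____
___XX____
_________
[6] _________
_________
____X>___
___X_____
___XX____
_________
[7] _________
_________
____XX___
___X_v___
___XX____
_________
[8] _________
_________
____XX___
___X<X___
___XX____
_________
[9] _________
_________
____^X___
___XXX___
___XX____
_________
[10] _________
_________
___<_X___
___XXX___
___XX____
_________
[11] _________
___^_____
___X_X___
___XXX___
___XX____
_________

north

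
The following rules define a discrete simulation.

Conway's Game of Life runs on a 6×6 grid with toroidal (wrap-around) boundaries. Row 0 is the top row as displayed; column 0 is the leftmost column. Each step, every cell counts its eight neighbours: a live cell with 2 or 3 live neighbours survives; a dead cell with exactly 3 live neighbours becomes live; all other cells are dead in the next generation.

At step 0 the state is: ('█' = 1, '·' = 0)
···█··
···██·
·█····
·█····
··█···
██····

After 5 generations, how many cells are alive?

6

0) ···█··
···██·
·█····
·█····
··█···
██····
1) ··███·
··███·
··█···
·██···
█·█···
·██···
2) ····█·
·█··█·
······
··██··
█··█··
······
3) ······
······
··██··
··██··
··██··
······
4) ······
······
··██··
·█··█·
··██··
······
5) ······
······
··██··
·█··█·
··██··
······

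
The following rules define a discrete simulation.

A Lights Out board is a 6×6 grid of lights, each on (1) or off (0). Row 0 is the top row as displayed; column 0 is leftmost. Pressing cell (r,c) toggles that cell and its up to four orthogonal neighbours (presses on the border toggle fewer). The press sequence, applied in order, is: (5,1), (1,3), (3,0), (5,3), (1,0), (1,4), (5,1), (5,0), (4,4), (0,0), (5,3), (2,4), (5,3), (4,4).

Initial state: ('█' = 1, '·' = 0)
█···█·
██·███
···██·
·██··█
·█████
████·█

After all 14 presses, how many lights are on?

19

step 0: █···█·
██·███
···██·
·██··█
·█████
████·█
step 1: █···█·
██·███
···██·
·██··█
··████
···█·█
step 2: █··██·
███··█
····█·
·██··█
··████
···█·█
step 3: █··██·
███··█
█···█·
█·█··█
█·████
···█·█
step 4: █··██·
███··█
█···█·
█·█··█
█·█·██
··█·██
step 5: ···██·
··█··█
····█·
█·█··█
█·█·██
··█·██
step 6: ···█··
··███·
······
█·█··█
█·█·██
··█·██
step 7: ···█··
··███·
······
█·█··█
███·██
██··██
step 8: ···█··
··███·
······
█·█··█
·██·██
····██
step 9: ···█··
··███·
······
█·█·██
·███··
·····█
step 10: ██·█··
█·███·
······
█·█·██
·███··
·····█
step 11: ██·█··
█·███·
······
█·█·██
·██···
··████
step 12: ██·█··
█·██··
···███
█·█··█
·██···
··████
step 13: ██·█··
█·██··
···███
█·█··█
·███··
·····█
step 14: ██·█··
█·██··
···███
█·█·██
·██·██
····██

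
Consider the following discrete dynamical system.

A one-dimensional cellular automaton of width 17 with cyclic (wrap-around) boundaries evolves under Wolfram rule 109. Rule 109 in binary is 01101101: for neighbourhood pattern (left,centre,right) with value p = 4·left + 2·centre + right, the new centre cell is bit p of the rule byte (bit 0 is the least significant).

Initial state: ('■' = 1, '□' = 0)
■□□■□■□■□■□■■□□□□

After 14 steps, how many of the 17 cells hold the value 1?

6

t=0: ■□□■□■□■□■□■■□□□□
t=1: ■□□■■■■■■■■■■□■■□
t=2: ■□□■□□□□□□□□■■■■■
t=3: ■□□■□■■■■■■□■□□□□
t=4: ■□□■■■□□□□■■■□■■□
t=5: ■□□■□■□■■□■□■■■■■
t=6: ■□□■■■■■■■■■■□□□□
t=7: ■□□■□□□□□□□□■□■■□
t=8: ■□□■□■■■■■■□■■■■■
t=9: ■□□■■■□□□□■■■□□□□
t=10: ■□□■□■□■■□■□■□■■□
t=11: ■□□■■■■■■■■■■■■■■
t=12: ■□□■□□□□□□□□□□□□□
t=13: ■□□■□■■■■■■■■■■■□
t=14: ■□□■■■□□□□□□□□□■■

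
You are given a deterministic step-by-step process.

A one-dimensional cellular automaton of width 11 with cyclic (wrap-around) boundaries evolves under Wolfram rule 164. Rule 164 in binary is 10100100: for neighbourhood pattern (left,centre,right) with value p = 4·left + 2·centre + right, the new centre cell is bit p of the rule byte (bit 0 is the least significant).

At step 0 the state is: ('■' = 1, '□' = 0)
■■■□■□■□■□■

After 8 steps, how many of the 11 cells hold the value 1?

1

step 0: ■■■□■□■□■□■
step 1: ■■□■■■■■■■□
step 2: □□■□■■■■■□■
step 3: □□■■□■■■□■■
step 4: □□□□■□■□■□□
step 5: □□□□■■■■■□□
step 6: □□□□□■■■□□□
step 7: □□□□□□■□□□□
step 8: □□□□□□■□□□□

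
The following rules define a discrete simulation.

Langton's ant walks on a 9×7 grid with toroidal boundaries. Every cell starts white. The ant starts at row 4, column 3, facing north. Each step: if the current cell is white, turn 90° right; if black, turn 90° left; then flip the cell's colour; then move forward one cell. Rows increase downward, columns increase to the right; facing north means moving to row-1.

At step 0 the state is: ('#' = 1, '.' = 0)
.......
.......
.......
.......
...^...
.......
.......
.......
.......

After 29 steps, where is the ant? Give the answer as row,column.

6,2

t=0: .......
.......
.......
.......
...^...
.......
.......
.......
.......
t=1: .......
.......
.......
.......
...#>..
.......
.......
.......
.......
t=2: .......
.......
.......
.......
...##..
....v..
.......
.......
.......
t=3: .......
.......
.......
.......
...##..
...<#..
.......
.......
.......
t=4: .......
.......
.......
.......
...^#..
...##..
.......
.......
.......
t=5: .......
.......
.......
.......
..<.#..
...##..
.......
.......
.......
t=6: .......
.......
.......
..^....
..#.#..
...##..
.......
.......
.......
t=7: .......
.......
.......
..#>...
..#.#..
...##..
.......
.......
.......
t=8: .......
.......
.......
..##...
..#v#..
...##..
.......
.......
.......
t=9: .......
.......
.......
..##...
..<##..
...##..
.......
.......
.......
t=10: .......
.......
.......
..##...
...##..
..v##..
.......
.......
.......
t=11: .......
.......
.......
..##...
...##..
.<###..
.......
.......
.......
t=12: .......
.......
.......
..##...
.^.##..
.####..
.......
.......
.......
t=13: .......
.......
.......
..##...
.#>##..
.####..
.......
.......
.......
t=14: .......
.......
.......
..##...
.####..
.#v##..
.......
.......
.......
t=15: .......
.......
.......
..##...
.####..
.#.>#..
.......
.......
.......
t=16: .......
.......
.......
..##...
.##^#..
.#..#..
.......
.......
.......
t=17: .......
.......
.......
..##...
.#<.#..
.#..#..
.......
.......
.......
t=18: .......
.......
.......
..##...
.#..#..
.#v.#..
.......
.......
.......
t=19: .......
.......
.......
..##...
.#..#..
.<#.#..
.......
.......
.......
t=20: .......
.......
.......
..##...
.#..#..
..#.#..
.v.....
.......
.......
t=21: .......
.......
.......
..##...
.#..#..
..#.#..
<#.....
.......
.......
t=22: .......
.......
.......
..##...
.#..#..
^.#.#..
##.....
.......
.......
t=23: .......
.......
.......
..##...
.#..#..
#>#.#..
##.....
.......
.......
t=24: .......
.......
.......
..##...
.#..#..
###.#..
#v.....
.......
.......
t=25: .......
.......
.......
..##...
.#..#..
###.#..
#.>....
.......
.......
t=26: .......
.......
.......
..##...
.#..#..
###.#..
#.#....
..v....
.......
t=27: .......
.......
.......
..##...
.#..#..
###.#..
#.#....
.<#....
.......
t=28: .......
.......
.......
..##...
.#..#..
###.#..
#^#....
.##....
.......
t=29: .......
.......
.......
..##...
.#..#..
###.#..
##>....
.##....
.......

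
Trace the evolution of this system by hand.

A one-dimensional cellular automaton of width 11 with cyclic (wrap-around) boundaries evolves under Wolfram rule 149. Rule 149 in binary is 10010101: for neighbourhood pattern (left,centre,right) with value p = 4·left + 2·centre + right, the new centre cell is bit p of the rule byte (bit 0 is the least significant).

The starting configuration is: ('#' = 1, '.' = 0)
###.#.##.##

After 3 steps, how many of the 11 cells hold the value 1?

6

0) ###.#.##.##
1) ##..#.....#
2) #.#.#####..
3) #.#..###.#.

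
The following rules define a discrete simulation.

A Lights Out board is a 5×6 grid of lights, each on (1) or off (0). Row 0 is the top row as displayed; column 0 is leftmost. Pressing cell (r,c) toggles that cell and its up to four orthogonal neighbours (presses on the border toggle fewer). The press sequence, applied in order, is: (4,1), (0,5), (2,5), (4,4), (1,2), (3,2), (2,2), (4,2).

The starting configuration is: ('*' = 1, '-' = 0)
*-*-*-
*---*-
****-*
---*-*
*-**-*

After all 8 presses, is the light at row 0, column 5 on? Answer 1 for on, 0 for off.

1

step 0: *-*-*-
*---*-
****-*
---*-*
*-**-*
step 1: *-*-*-
*---*-
****-*
-*-*-*
-*-*-*
step 2: *-*--*
*---**
****-*
-*-*-*
-*-*-*
step 3: *-*--*
*---*-
*****-
-*-*--
-*-*-*
step 4: *-*--*
*---*-
*****-
-*-**-
-*--*-
step 5: *----*
*****-
**-**-
-*-**-
-*--*-
step 6: *----*
*****-
*****-
--*-*-
-**-*-
step 7: *----*
**-**-
*---*-
----*-
-**-*-
step 8: *----*
**-**-
*---*-
--*-*-
---**-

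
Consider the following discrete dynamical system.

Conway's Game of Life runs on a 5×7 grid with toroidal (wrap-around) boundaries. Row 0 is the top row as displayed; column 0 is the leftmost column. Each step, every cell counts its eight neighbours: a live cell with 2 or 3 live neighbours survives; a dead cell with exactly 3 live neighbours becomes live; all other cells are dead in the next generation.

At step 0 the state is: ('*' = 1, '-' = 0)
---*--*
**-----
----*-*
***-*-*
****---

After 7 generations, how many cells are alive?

27

t=0: ---*--*
**-----
----*-*
***-*-*
****---
t=1: ---*--*
*----**
--**--*
----*-*
----**-
t=2: *------
*-****-
---**--
----*-*
---**-*
t=3: ***----
-**--**
--*---*
-------
*--**-*
t=4: ----*--
---*-**
***--**
*--*-**
*-**--*
t=5: *-*-*--
-***---
-***---
---*---
****---
t=6: *---*--
*---*--
-*--*--
*---*--
*---*--
t=7: **-****
**-***-
**-***-
**-***-
**-****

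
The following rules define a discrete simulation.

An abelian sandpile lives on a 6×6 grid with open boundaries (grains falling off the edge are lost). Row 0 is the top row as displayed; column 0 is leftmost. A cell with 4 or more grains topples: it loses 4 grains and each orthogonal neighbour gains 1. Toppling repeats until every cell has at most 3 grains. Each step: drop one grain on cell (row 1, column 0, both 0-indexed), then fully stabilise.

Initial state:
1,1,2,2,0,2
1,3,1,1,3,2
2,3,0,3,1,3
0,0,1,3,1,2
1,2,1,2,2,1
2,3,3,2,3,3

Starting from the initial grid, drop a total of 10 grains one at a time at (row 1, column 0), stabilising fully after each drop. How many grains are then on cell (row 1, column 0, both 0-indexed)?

0) 1,1,2,2,0,2
1,3,1,1,3,2
2,3,0,3,1,3
0,0,1,3,1,2
1,2,1,2,2,1
2,3,3,2,3,3
1) 1,1,2,2,0,2
2,3,1,1,3,2
2,3,0,3,1,3
0,0,1,3,1,2
1,2,1,2,2,1
2,3,3,2,3,3
2) 1,1,2,2,0,2
3,3,1,1,3,2
2,3,0,3,1,3
0,0,1,3,1,2
1,2,1,2,2,1
2,3,3,2,3,3
3) 2,2,2,2,0,2
2,1,2,1,3,2
0,1,1,3,1,3
1,1,1,3,1,2
1,2,1,2,2,1
2,3,3,2,3,3
4) 2,2,2,2,0,2
3,1,2,1,3,2
0,1,1,3,1,3
1,1,1,3,1,2
1,2,1,2,2,1
2,3,3,2,3,3
5) 3,2,2,2,0,2
0,2,2,1,3,2
1,1,1,3,1,3
1,1,1,3,1,2
1,2,1,2,2,1
2,3,3,2,3,3
6) 3,2,2,2,0,2
1,2,2,1,3,2
1,1,1,3,1,3
1,1,1,3,1,2
1,2,1,2,2,1
2,3,3,2,3,3
7) 3,2,2,2,0,2
2,2,2,1,3,2
1,1,1,3,1,3
1,1,1,3,1,2
1,2,1,2,2,1
2,3,3,2,3,3
8) 3,2,2,2,0,2
3,2,2,1,3,2
1,1,1,3,1,3
1,1,1,3,1,2
1,2,1,2,2,1
2,3,3,2,3,3
9) 0,3,2,2,0,2
1,3,2,1,3,2
2,1,1,3,1,3
1,1,1,3,1,2
1,2,1,2,2,1
2,3,3,2,3,3
10) 0,3,2,2,0,2
2,3,2,1,3,2
2,1,1,3,1,3
1,1,1,3,1,2
1,2,1,2,2,1
2,3,3,2,3,3

2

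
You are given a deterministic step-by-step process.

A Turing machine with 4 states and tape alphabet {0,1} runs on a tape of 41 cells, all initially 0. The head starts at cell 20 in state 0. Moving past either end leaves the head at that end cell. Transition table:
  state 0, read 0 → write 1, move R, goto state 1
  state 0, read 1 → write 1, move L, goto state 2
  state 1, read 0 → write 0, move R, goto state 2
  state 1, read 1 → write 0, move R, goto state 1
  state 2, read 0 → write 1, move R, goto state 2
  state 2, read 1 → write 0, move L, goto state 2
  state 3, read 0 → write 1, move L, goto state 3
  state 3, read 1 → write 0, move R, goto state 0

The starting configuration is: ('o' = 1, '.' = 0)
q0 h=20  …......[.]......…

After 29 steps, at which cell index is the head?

32

gen 0: q0 h=20  …......[.]......…
gen 1: q1 h=21  ….....o[.]......…
gen 2: q2 h=22  …....o.[.]......…
gen 3: q2 h=23  …...o.o[.]......…
gen 4: q2 h=24  …..o.oo[.]......…
gen 5: q2 h=25  ….o.ooo[.]......…
gen 6: q2 h=26  …o.oooo[.]......…
gen 7: q2 h=27  ….ooooo[.]......…
gen 8: q2 h=28  …oooooo[.]......…
gen 9: q2 h=29  …oooooo[.]......…
gen 10: q2 h=30  …oooooo[.]......…
gen 11: q2 h=31  …oooooo[.]......…
gen 12: q2 h=32  …oooooo[.]......…
gen 13: q2 h=33  …oooooo[.]......…
gen 14: q2 h=34  …oooooo[.]......|
gen 15: q2 h=35  …oooooo[.].....|
gen 16: q2 h=36  …oooooo[.]....|
gen 17: q2 h=37  …oooooo[.]...|
gen 18: q2 h=38  …oooooo[.]..|
gen 19: q2 h=39  …oooooo[.].|
gen 20: q2 h=40  …oooooo[.]|
gen 21: q2 h=40  …oooooo[o]|
gen 22: q2 h=39  …oooooo[o].|
gen 23: q2 h=38  …oooooo[o]..|
gen 24: q2 h=37  …oooooo[o]...|
gen 25: q2 h=36  …oooooo[o]....|
gen 26: q2 h=35  …oooooo[o].....|
gen 27: q2 h=34  …oooooo[o]......|
gen 28: q2 h=33  …oooooo[o]......…
gen 29: q2 h=32  …oooooo[o]......…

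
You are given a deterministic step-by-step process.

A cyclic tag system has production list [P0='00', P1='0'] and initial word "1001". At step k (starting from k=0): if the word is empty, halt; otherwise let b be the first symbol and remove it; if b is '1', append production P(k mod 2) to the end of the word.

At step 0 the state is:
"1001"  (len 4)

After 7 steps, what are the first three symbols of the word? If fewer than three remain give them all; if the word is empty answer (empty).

k=0  "1001"  (len 4)
k=1  "00100"  (len 5)
k=2  "0100"  (len 4)
k=3  "100"  (len 3)
k=4  "000"  (len 3)
k=5  "00"  (len 2)
k=6  "0"  (len 1)
k=7  (halted — word empty)

(empty)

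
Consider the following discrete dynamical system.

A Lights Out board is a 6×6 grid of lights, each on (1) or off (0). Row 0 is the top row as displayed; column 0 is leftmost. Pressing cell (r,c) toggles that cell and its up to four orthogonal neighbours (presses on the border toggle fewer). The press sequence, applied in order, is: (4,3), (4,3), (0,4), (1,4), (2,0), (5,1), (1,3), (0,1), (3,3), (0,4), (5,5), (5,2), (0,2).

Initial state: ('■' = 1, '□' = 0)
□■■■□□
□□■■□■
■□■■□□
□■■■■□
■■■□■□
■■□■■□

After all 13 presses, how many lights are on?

k=0  □■■■□□
□□■■□■
■□■■□□
□■■■■□
■■■□■□
■■□■■□
k=1  □■■■□□
□□■■□■
■□■■□□
□■■□■□
■■□■□□
■■□□■□
k=2  □■■■□□
□□■■□■
■□■■□□
□■■■■□
■■■□■□
■■□■■□
k=3  □■■□■■
□□■■■■
■□■■□□
□■■■■□
■■■□■□
■■□■■□
k=4  □■■□□■
□□■□□□
■□■■■□
□■■■■□
■■■□■□
■■□■■□
k=5  □■■□□■
■□■□□□
□■■■■□
■■■■■□
■■■□■□
■■□■■□
k=6  □■■□□■
■□■□□□
□■■■■□
■■■■■□
■□■□■□
□□■■■□
k=7  □■■■□■
■□□■■□
□■■□■□
■■■■■□
■□■□■□
□□■■■□
k=8  ■□□■□■
■■□■■□
□■■□■□
■■■■■□
■□■□■□
□□■■■□
k=9  ■□□■□■
■■□■■□
□■■■■□
■■□□□□
■□■■■□
□□■■■□
k=10  ■□□□■□
■■□■□□
□■■■■□
■■□□□□
■□■■■□
□□■■■□
k=11  ■□□□■□
■■□■□□
□■■■■□
■■□□□□
■□■■■■
□□■■□■
k=12  ■□□□■□
■■□■□□
□■■■■□
■■□□□□
■□□■■■
□■□□□■
k=13  ■■■■■□
■■■■□□
□■■■■□
■■□□□□
■□□■■■
□■□□□■

21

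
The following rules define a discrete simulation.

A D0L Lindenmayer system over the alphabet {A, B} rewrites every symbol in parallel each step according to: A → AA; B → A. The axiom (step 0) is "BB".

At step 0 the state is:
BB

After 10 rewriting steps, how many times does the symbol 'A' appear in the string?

t=0: BB
t=1: AA
t=2: AAAA
t=3: AAAAAAAA
t=4: AAAAAAAAAAAAAAAA
t=5: AAAAAAAAAAAAAAAAAAAAAAAAAAAAAAAA
t=6: AAAAAAAAAAAAAAAAAAAAAAAAAAAAAAAAAAAAAAAAAAAAAAAAAAAAAAAAAAAAAAAA
t=7: AAAAAAAAAAAAAAAAAAAAAAAAAAAAAAAAAAAAAAAAAAAAAAAAAAAAAAAAAA…AAAAAAAAAAAAAAAAAAAAAAAAAAAAAAAAAAAAAAAAAAAAAAAAAAAAAAAAAA  (len 128)
t=8: AAAAAAAAAAAAAAAAAAAAAAAAAAAAAAAAAAAAAAAAAAAAAAAAAAAAAAAAAA…AAAAAAAAAAAAAAAAAAAAAAAAAAAAAAAAAAAAAAAAAAAAAAAAAAAAAAAAAA  (len 256)
t=9: AAAAAAAAAAAAAAAAAAAAAAAAAAAAAAAAAAAAAAAAAAAAAAAAAAAAAAAAAA…AAAAAAAAAAAAAAAAAAAAAAAAAAAAAAAAAAAAAAAAAAAAAAAAAAAAAAAAAA  (len 512)
t=10: AAAAAAAAAAAAAAAAAAAAAAAAAAAAAAAAAAAAAAAAAAAAAAAAAAAAAAAAAA…AAAAAAAAAAAAAAAAAAAAAAAAAAAAAAAAAAAAAAAAAAAAAAAAAAAAAAAAAA  (len 1024)

1024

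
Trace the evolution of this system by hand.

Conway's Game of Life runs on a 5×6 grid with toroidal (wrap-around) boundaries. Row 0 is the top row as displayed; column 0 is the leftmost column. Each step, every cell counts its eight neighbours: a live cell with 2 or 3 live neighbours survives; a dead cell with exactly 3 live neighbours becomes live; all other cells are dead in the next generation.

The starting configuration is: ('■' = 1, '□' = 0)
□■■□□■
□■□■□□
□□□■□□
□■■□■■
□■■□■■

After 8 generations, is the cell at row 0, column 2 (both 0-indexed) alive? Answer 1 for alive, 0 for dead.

1

[0] □■■□□■
□■□■□□
□□□■□□
□■■□■■
□■■□■■
[1] □□□□□■
■■□■■□
■■□■□□
□■□□□■
□□□□□□
[2] ■□□□■■
□■□■■□
□□□■□□
□■■□□□
■□□□□□
[3] ■■□■■□
■□■■□□
□■□■■□
□■■□□□
■□□□□□
[4] ■□□■■□
■□□□□□
■□□□■□
■■■■□□
■□□■□■
[5] ■■□■■□
■■□■■□
■□■■□□
□□■■□□
□□□□□□
[6] ■■□■■□
□□□□□□
■□□□□■
□■■■□□
□■□□■□
[7] ■■■■■■
□■□□■□
■■■□□□
□■■■■■
□□□□■■
[8] □■■□□□
□□□□■□
□□□□□□
□□□□□□
□□□□□□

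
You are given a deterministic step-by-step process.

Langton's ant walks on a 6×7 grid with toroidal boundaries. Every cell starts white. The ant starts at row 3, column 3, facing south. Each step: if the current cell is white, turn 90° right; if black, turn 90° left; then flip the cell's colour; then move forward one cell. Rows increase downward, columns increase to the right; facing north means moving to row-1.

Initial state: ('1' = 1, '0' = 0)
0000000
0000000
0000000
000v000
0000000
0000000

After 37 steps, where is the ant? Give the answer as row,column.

5,4

step 0: 0000000
0000000
0000000
000v000
0000000
0000000
step 1: 0000000
0000000
0000000
00<1000
0000000
0000000
step 2: 0000000
0000000
00^0000
0011000
0000000
0000000
step 3: 0000000
0000000
001>000
0011000
0000000
0000000
step 4: 0000000
0000000
0011000
001v000
0000000
0000000
step 5: 0000000
0000000
0011000
0010>00
0000000
0000000
step 6: 0000000
0000000
0011000
0010100
0000v00
0000000
step 7: 0000000
0000000
0011000
0010100
000<100
0000000
step 8: 0000000
0000000
0011000
001^100
0001100
0000000
step 9: 0000000
0000000
0011000
0011>00
0001100
0000000
step 10: 0000000
0000000
0011^00
0011000
0001100
0000000
step 11: 0000000
0000000
00111>0
0011000
0001100
0000000
step 12: 0000000
0000000
0011110
00110v0
0001100
0000000
step 13: 0000000
0000000
0011110
0011<10
0001100
0000000
step 14: 0000000
0000000
0011^10
0011110
0001100
0000000
step 15: 0000000
0000000
001<010
0011110
0001100
0000000
step 16: 0000000
0000000
0010010
001v110
0001100
0000000
step 17: 0000000
0000000
0010010
0010>10
0001100
0000000
step 18: 0000000
0000000
0010^10
0010010
0001100
0000000
step 19: 0000000
0000000
00101>0
0010010
0001100
0000000
step 20: 0000000
00000^0
0010100
0010010
0001100
0000000
step 21: 0000000
000001>
0010100
0010010
0001100
0000000
step 22: 0000000
0000011
001010v
0010010
0001100
0000000
step 23: 0000000
0000011
00101<1
0010010
0001100
0000000
step 24: 0000000
00000^1
0010111
0010010
0001100
0000000
step 25: 0000000
0000<01
0010111
0010010
0001100
0000000
step 26: 0000^00
0000101
0010111
0010010
0001100
0000000
step 27: 00001>0
0000101
0010111
0010010
0001100
0000000
step 28: 0000110
00001v1
0010111
0010010
0001100
0000000
step 29: 0000110
0000<11
0010111
0010010
0001100
0000000
step 30: 0000110
0000011
0010v11
0010010
0001100
0000000
step 31: 0000110
0000011
00100>1
0010010
0001100
0000000
step 32: 0000110
00000^1
0010001
0010010
0001100
0000000
step 33: 0000110
0000<01
0010001
0010010
0001100
0000000
step 34: 0000^10
0000101
0010001
0010010
0001100
0000000
step 35: 000<010
0000101
0010001
0010010
0001100
0000000
step 36: 0001010
0000101
0010001
0010010
0001100
000^000
step 37: 0001010
0000101
0010001
0010010
0001100
0001>00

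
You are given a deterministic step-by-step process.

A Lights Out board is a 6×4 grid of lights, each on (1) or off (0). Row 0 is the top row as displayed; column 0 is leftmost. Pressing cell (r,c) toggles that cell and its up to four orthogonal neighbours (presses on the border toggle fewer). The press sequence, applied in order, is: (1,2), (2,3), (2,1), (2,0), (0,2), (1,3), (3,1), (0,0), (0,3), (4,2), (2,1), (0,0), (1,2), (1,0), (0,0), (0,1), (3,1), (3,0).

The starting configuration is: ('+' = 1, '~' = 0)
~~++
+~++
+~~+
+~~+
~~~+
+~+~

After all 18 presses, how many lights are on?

13

gen 0: ~~++
+~++
+~~+
+~~+
~~~+
+~+~
gen 1: ~~~+
++~~
+~++
+~~+
~~~+
+~+~
gen 2: ~~~+
++~+
+~~~
+~~~
~~~+
+~+~
gen 3: ~~~+
+~~+
~++~
++~~
~~~+
+~+~
gen 4: ~~~+
~~~+
+~+~
~+~~
~~~+
+~+~
gen 5: ~++~
~~++
+~+~
~+~~
~~~+
+~+~
gen 6: ~+++
~~~~
+~++
~+~~
~~~+
+~+~
gen 7: ~+++
~~~~
++++
+~+~
~+~+
+~+~
gen 8: +~++
+~~~
++++
+~+~
~+~+
+~+~
gen 9: +~~~
+~~+
++++
+~+~
~+~+
+~+~
gen 10: +~~~
+~~+
++++
+~~~
~~+~
+~~~
gen 11: +~~~
++~+
~~~+
++~~
~~+~
+~~~
gen 12: ~+~~
~+~+
~~~+
++~~
~~+~
+~~~
gen 13: ~++~
~~+~
~~++
++~~
~~+~
+~~~
gen 14: +++~
+++~
+~++
++~~
~~+~
+~~~
gen 15: ~~+~
~++~
+~++
++~~
~~+~
+~~~
gen 16: ++~~
~~+~
+~++
++~~
~~+~
+~~~
gen 17: ++~~
~~+~
++++
~~+~
~++~
+~~~
gen 18: ++~~
~~+~
~+++
+++~
+++~
+~~~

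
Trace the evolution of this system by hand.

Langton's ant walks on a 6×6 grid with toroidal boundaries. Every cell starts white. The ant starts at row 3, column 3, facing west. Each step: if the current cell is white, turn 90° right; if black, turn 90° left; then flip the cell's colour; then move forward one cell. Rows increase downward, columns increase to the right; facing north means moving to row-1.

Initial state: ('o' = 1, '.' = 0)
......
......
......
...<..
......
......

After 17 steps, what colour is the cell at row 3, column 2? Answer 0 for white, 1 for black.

t=0: ......
......
......
...<..
......
......
t=1: ......
......
...^..
...o..
......
......
t=2: ......
......
...o>.
...o..
......
......
t=3: ......
......
...oo.
...ov.
......
......
t=4: ......
......
...oo.
...<o.
......
......
t=5: ......
......
...oo.
....o.
...v..
......
t=6: ......
......
...oo.
....o.
..<o..
......
t=7: ......
......
...oo.
..^.o.
..oo..
......
t=8: ......
......
...oo.
..o>o.
..oo..
......
t=9: ......
......
...oo.
..ooo.
..ov..
......
t=10: ......
......
...oo.
..ooo.
..o.>.
......
t=11: ......
......
...oo.
..ooo.
..o.o.
....v.
t=12: ......
......
...oo.
..ooo.
..o.o.
...<o.
t=13: ......
......
...oo.
..ooo.
..o^o.
...oo.
t=14: ......
......
...oo.
..ooo.
..oo>.
...oo.
t=15: ......
......
...oo.
..oo^.
..oo..
...oo.
t=16: ......
......
...oo.
..o<..
..oo..
...oo.
t=17: ......
......
...oo.
..o...
..ov..
...oo.

1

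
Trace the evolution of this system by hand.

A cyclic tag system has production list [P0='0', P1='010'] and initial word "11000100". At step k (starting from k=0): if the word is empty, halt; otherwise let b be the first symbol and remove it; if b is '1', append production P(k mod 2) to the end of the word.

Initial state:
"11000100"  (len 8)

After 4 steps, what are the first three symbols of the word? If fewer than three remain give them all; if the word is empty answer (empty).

gen 0: "11000100"  (len 8)
gen 1: "10001000"  (len 8)
gen 2: "0001000010"  (len 10)
gen 3: "001000010"  (len 9)
gen 4: "01000010"  (len 8)

010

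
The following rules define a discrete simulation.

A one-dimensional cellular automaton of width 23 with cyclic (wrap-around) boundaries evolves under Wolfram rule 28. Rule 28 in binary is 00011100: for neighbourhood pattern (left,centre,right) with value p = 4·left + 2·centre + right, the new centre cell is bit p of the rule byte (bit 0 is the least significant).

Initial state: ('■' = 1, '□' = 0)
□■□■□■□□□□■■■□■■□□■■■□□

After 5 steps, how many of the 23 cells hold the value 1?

step 0: □■□■□■□□□□■■■□■■□□■■■□□
step 1: □■□■□■■□□□■□□□■□■□■□□■□
step 2: □■□■□■□■□□■■□□■□■□■■□■■
step 3: □■□■□■□■■□■□■□■□■□■□□■□
step 4: □■□■□■□■□□■□■□■□■□■■□■■
step 5: □■□■□■□■■□■□■□■□■□■□□■□

11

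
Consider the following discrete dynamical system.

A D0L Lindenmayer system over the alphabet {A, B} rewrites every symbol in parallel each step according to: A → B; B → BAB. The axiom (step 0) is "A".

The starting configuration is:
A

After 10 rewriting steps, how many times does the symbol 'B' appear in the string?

t=0: A
t=1: B
t=2: BAB
t=3: BABBBAB
t=4: BABBBABBABBABBBAB
t=5: BABBBABBABBABBBABBABBBABBABBBABBABBABBBAB
t=6: BABBBABBABBABBBABBABBBABBABBBABBABBABBBABBABBBABBABBABBBABBABBBABBABBABBBABBABBBABBABBBABBABBABBBAB
t=7: BABBBABBABBABBBABBABBBABBABBBABBABBABBBABBABBBABBABBABBBAB…BABBBABBABBABBBABBABBBABBABBABBBABBABBBABBABBBABBABBABBBAB  (len 239)
t=8: BABBBABBABBABBBABBABBBABBABBBABBABBABBBABBABBBABBABBABBBAB…BABBBABBABBABBBABBABBBABBABBABBBABBABBBABBABBBABBABBABBBAB  (len 577)
t=9: BABBBABBABBABBBABBABBBABBABBBABBABBABBBABBABBBABBABBABBBAB…BABBBABBABBABBBABBABBBABBABBABBBABBABBBABBABBBABBABBABBBAB  (len 1393)
t=10: BABBBABBABBABBBABBABBBABBABBBABBABBABBBABBABBBABBABBABBBAB…BABBBABBABBABBBABBABBBABBABBABBBABBABBBABBABBBABBABBABBBAB  (len 3363)

2378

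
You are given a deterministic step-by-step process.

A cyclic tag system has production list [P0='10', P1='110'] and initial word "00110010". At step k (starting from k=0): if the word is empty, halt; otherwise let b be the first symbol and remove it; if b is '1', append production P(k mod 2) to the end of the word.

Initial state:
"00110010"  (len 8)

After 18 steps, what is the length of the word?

13

k=0  "00110010"  (len 8)
k=1  "0110010"  (len 7)
k=2  "110010"  (len 6)
k=3  "1001010"  (len 7)
k=4  "001010110"  (len 9)
k=5  "01010110"  (len 8)
k=6  "1010110"  (len 7)
k=7  "01011010"  (len 8)
k=8  "1011010"  (len 7)
k=9  "01101010"  (len 8)
k=10  "1101010"  (len 7)
k=11  "10101010"  (len 8)
k=12  "0101010110"  (len 10)
k=13  "101010110"  (len 9)
k=14  "01010110110"  (len 11)
k=15  "1010110110"  (len 10)
k=16  "010110110110"  (len 12)
k=17  "10110110110"  (len 11)
k=18  "0110110110110"  (len 13)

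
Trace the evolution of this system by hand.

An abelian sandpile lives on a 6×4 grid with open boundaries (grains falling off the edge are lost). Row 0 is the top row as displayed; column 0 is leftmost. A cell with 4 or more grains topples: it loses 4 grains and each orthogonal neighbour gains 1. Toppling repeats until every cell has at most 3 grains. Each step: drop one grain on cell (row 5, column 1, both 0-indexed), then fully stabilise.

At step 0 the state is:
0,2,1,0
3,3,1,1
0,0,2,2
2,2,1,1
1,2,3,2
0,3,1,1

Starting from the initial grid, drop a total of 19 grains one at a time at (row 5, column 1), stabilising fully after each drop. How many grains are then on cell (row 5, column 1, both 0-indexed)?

3

[0] 0,2,1,0
3,3,1,1
0,0,2,2
2,2,1,1
1,2,3,2
0,3,1,1
[1] 0,2,1,0
3,3,1,1
0,0,2,2
2,2,1,1
1,3,3,2
1,0,2,1
[2] 0,2,1,0
3,3,1,1
0,0,2,2
2,2,1,1
1,3,3,2
1,1,2,1
[3] 0,2,1,0
3,3,1,1
0,0,2,2
2,2,1,1
1,3,3,2
1,2,2,1
[4] 0,2,1,0
3,3,1,1
0,0,2,2
2,2,1,1
1,3,3,2
1,3,2,1
[5] 0,2,1,0
3,3,1,1
0,0,2,2
2,3,2,1
2,1,1,3
2,2,0,2
[6] 0,2,1,0
3,3,1,1
0,0,2,2
2,3,2,1
2,1,1,3
2,3,0,2
[7] 0,2,1,0
3,3,1,1
0,0,2,2
2,3,2,1
2,2,1,3
3,0,1,2
[8] 0,2,1,0
3,3,1,1
0,0,2,2
2,3,2,1
2,2,1,3
3,1,1,2
[9] 0,2,1,0
3,3,1,1
0,0,2,2
2,3,2,1
2,2,1,3
3,2,1,2
[10] 0,2,1,0
3,3,1,1
0,0,2,2
2,3,2,1
2,2,1,3
3,3,1,2
[11] 0,2,1,0
3,3,1,1
0,0,2,2
2,3,2,1
3,3,1,3
0,1,2,2
[12] 0,2,1,0
3,3,1,1
0,0,2,2
2,3,2,1
3,3,1,3
0,2,2,2
[13] 0,2,1,0
3,3,1,1
0,0,2,2
2,3,2,1
3,3,1,3
0,3,2,2
[14] 0,2,1,0
3,3,1,1
1,1,2,2
0,1,3,1
1,2,2,3
2,1,3,2
[15] 0,2,1,0
3,3,1,1
1,1,2,2
0,1,3,1
1,2,2,3
2,2,3,2
[16] 0,2,1,0
3,3,1,1
1,1,2,2
0,1,3,1
1,2,2,3
2,3,3,2
[17] 0,2,1,0
3,3,1,1
1,1,2,2
0,1,3,1
1,3,3,3
3,1,0,3
[18] 0,2,1,0
3,3,1,1
1,1,2,2
0,1,3,1
1,3,3,3
3,2,0,3
[19] 0,2,1,0
3,3,1,1
1,1,2,2
0,1,3,1
1,3,3,3
3,3,0,3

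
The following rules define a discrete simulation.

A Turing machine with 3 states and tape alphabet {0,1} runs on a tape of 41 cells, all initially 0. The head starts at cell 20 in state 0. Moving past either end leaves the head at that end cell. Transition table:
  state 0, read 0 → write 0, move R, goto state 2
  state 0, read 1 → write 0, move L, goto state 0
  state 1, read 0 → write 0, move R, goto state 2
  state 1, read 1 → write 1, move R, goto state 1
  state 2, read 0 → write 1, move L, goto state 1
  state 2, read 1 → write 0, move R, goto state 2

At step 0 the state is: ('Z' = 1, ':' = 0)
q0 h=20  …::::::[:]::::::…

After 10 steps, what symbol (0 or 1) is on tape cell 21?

[0] q0 h=20  …::::::[:]::::::…
[1] q2 h=21  …::::::[:]::::::…
[2] q1 h=20  …::::::[:]Z:::::…
[3] q2 h=21  …::::::[Z]::::::…
[4] q2 h=22  …::::::[:]::::::…
[5] q1 h=21  …::::::[:]Z:::::…
[6] q2 h=22  …::::::[Z]::::::…
[7] q2 h=23  …::::::[:]::::::…
[8] q1 h=22  …::::::[:]Z:::::…
[9] q2 h=23  …::::::[Z]::::::…
[10] q2 h=24  …::::::[:]::::::…

0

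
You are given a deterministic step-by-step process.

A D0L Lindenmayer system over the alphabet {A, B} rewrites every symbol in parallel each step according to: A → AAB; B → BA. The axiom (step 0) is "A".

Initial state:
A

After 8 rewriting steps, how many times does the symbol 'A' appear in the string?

k=0  A
k=1  AAB
k=2  AABAABBA
k=3  AABAABBAAABAABBABAAAB
k=4  AABAABBAAABAABBABAAABAABAABBAAABAABBABAAABBAAABAABAABBA
k=5  AABAABBAAABAABBABAAABAABAABBAAABAABBABAAABBAAABAABAABBAAAB…BAABBABAAABBAAABAABAABBABAAABAABAABBAAABAABBAAABAABBABAAAB  (len 144)
k=6  AABAABBAAABAABBABAAABAABAABBAAABAABBABAAABBAAABAABAABBAAAB…AABAABAABBAAABAABBABAAABAABAABBAAABAABBABAAABBAAABAABAABBA  (len 377)
k=7  AABAABBAAABAABBABAAABAABAABBAAABAABBABAAABBAAABAABAABBAAAB…BAABBABAAABBAAABAABAABBABAAABAABAABBAAABAABBAAABAABBABAAAB  (len 987)
k=8  AABAABBAAABAABBABAAABAABAABBAAABAABBABAAABBAAABAABAABBAAAB…AABAABAABBAAABAABBABAAABAABAABBAAABAABBABAAABBAAABAABAABBA  (len 2584)

1597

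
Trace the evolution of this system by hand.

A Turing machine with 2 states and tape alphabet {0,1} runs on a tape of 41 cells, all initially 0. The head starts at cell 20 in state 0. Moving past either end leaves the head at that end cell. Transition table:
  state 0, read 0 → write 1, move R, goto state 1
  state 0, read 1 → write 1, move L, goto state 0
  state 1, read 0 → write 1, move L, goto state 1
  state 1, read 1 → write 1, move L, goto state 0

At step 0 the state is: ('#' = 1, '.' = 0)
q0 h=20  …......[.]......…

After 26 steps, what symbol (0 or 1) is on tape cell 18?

1

gen 0: q0 h=20  …......[.]......…
gen 1: q1 h=21  ….....#[.]......…
gen 2: q1 h=20  …......[#]#.....…
gen 3: q0 h=19  …......[.]##....…
gen 4: q1 h=20  ….....#[#]#.....…
gen 5: q0 h=19  …......[#]##....…
gen 6: q0 h=18  …......[.]###...…
gen 7: q1 h=19  ….....#[#]##....…
gen 8: q0 h=18  …......[#]###...…
gen 9: q0 h=17  …......[.]####..…
gen 10: q1 h=18  ….....#[#]###...…
gen 11: q0 h=17  …......[#]####..…
gen 12: q0 h=16  …......[.]#####.…
gen 13: q1 h=17  ….....#[#]####..…
gen 14: q0 h=16  …......[#]#####.…
gen 15: q0 h=15  …......[.]######…
gen 16: q1 h=16  ….....#[#]#####.…
gen 17: q0 h=15  …......[#]######…
gen 18: q0 h=14  …......[.]######…
gen 19: q1 h=15  ….....#[#]######…
gen 20: q0 h=14  …......[#]######…
gen 21: q0 h=13  …......[.]######…
gen 22: q1 h=14  ….....#[#]######…
gen 23: q0 h=13  …......[#]######…
gen 24: q0 h=12  …......[.]######…
gen 25: q1 h=13  ….....#[#]######…
gen 26: q0 h=12  …......[#]######…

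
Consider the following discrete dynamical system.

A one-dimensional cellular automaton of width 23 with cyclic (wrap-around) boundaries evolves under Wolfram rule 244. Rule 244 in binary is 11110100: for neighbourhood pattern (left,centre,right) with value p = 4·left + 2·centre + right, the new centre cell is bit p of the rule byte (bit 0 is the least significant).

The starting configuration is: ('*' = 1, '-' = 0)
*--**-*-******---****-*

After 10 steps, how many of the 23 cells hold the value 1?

k=0  *--**-*-******---****-*
k=1  **--****-******---****-
k=2  -**--****-******---****
k=3  *-**--****-******---***
k=4  **-**--****-******---**
k=5  ***-**--****-******---*
k=6  ****-**--****-******---
k=7  -****-**--****-******--
k=8  --****-**--****-******-
k=9  ---****-**--****-******
k=10  *---****-**--****-*****

16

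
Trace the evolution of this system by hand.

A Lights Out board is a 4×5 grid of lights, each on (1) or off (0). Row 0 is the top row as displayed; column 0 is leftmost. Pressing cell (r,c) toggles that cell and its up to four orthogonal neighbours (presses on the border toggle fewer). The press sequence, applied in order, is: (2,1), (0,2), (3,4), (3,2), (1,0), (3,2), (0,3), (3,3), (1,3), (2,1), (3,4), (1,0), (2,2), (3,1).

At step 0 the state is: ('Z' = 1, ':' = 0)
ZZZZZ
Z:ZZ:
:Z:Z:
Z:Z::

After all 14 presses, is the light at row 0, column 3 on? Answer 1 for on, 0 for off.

gen 0: ZZZZZ
Z:ZZ:
:Z:Z:
Z:Z::
gen 1: ZZZZZ
ZZZZ:
Z:ZZ:
ZZZ::
gen 2: Z:::Z
ZZ:Z:
Z:ZZ:
ZZZ::
gen 3: Z:::Z
ZZ:Z:
Z:ZZZ
ZZZZZ
gen 4: Z:::Z
ZZ:Z:
Z::ZZ
Z:::Z
gen 5: ::::Z
:::Z:
:::ZZ
Z:::Z
gen 6: ::::Z
:::Z:
::ZZZ
ZZZZZ
gen 7: ::ZZ:
:::::
::ZZZ
ZZZZZ
gen 8: ::ZZ:
:::::
::Z:Z
ZZ:::
gen 9: ::Z::
::ZZZ
::ZZZ
ZZ:::
gen 10: ::Z::
:ZZZZ
ZZ:ZZ
Z::::
gen 11: ::Z::
:ZZZZ
ZZ:Z:
Z::ZZ
gen 12: Z:Z::
Z:ZZZ
:Z:Z:
Z::ZZ
gen 13: Z:Z::
Z::ZZ
::Z::
Z:ZZZ
gen 14: Z:Z::
Z::ZZ
:ZZ::
:Z:ZZ

0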